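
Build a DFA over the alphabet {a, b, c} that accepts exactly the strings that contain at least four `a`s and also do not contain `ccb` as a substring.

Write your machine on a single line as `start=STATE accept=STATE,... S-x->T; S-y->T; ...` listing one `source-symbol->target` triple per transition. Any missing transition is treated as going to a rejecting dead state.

Handle the two conditions separately and then intersect. One (6 states) tracks the count of `a`s, saturating at 5; the other (4 states) tracks partial matches of the forbidden pattern `ccb`. Each combined state is a pair, one component from each; accept when both components accept. Equivalent product states are then merged.
A 16-state machine:
          a    b    c  
>  q0     q1   q0   q2 
   q1     q3   q1   q4 
   q2     q1   q0   q5 
   q3     q6   q3   q7 
   q4     q3   q1   q8 
   q5     q1   q9   q5 
   q6    q10   q6  q11 
   q7     q6   q3  q12 
   q8     q3   q9   q8 
   q9     q9   q9   q9 
 * q10   q10  q10  q13 
   q11   q10   q6  q14 
   q12    q6   q9  q12 
 * q13   q10  q10  q15 
   q14   q10   q9  q14 
 * q15   q10   q9  q15 
(> = start, * = accepting)

start=q0; accept=q10,q13,q15; q0-a->q1; q0-b->q0; q0-c->q2; q1-a->q3; q1-b->q1; q1-c->q4; q2-a->q1; q2-b->q0; q2-c->q5; q3-a->q6; q3-b->q3; q3-c->q7; q4-a->q3; q4-b->q1; q4-c->q8; q5-a->q1; q5-b->q9; q5-c->q5; q6-a->q10; q6-b->q6; q6-c->q11; q7-a->q6; q7-b->q3; q7-c->q12; q8-a->q3; q8-b->q9; q8-c->q8; q9-a->q9; q9-b->q9; q9-c->q9; q10-a->q10; q10-b->q10; q10-c->q13; q11-a->q10; q11-b->q6; q11-c->q14; q12-a->q6; q12-b->q9; q12-c->q12; q13-a->q10; q13-b->q10; q13-c->q15; q14-a->q10; q14-b->q9; q14-c->q14; q15-a->q10; q15-b->q9; q15-c->q15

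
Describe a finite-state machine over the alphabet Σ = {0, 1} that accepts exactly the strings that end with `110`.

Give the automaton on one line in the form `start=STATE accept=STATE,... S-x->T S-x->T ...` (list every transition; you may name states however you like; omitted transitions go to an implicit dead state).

start=q0 accept=q3 q0-0->q0 q0-1->q1 q1-0->q0 q1-1->q2 q2-0->q3 q2-1->q2 q3-0->q0 q3-1->q1

Remember how much of `110` the current input suffix matches. State q0 means no match yet; q1 means the last symbol is `1`; q2 means the last 2 symbols are `11`; q3 means the last 3 symbols are `110`. Only q3 accepts. On a mismatch, fall back to the longest proper suffix that is still a prefix of `110`.
With 4 states:
        0   1  
>  q0   q0  q1 
   q1   q0  q2 
   q2   q3  q2 
 * q3   q0  q1 
(> = start, * = accepting)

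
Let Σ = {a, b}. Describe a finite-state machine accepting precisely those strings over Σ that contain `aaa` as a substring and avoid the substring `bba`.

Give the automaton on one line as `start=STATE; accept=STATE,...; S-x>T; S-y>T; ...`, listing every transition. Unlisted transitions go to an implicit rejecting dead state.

start=q0; accept=q5,q6,q7; q0-a>q1; q0-b>q2; q1-a>q3; q1-b>q2; q2-a>q1; q2-b>q4; q3-a>q5; q3-b>q2; q4-a>q4; q4-b>q4; q5-a>q5; q5-b>q6; q6-a>q5; q6-b>q7; q7-a>q4; q7-b>q7

Handle the two conditions separately and then intersect. The first has 4 states tracking whether and how much of `aaa` has been seen; the second has 4 states tracking partial matches of the forbidden pattern `bba`. A product state is a pair (one from each), accepting exactly when both do. Equivalent product states are then merged.
An 8-state machine:
        a   b  
>  q0   q1  q2 
   q1   q3  q2 
   q2   q1  q4 
   q3   q5  q2 
   q4   q4  q4 
 * q5   q5  q6 
 * q6   q5  q7 
 * q7   q4  q7 
(> = start, * = accepting)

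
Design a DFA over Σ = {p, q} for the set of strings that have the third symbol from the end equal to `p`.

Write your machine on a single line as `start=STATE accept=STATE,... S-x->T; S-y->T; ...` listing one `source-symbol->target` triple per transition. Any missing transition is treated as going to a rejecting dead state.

start=S0; accept=S7,S8,S9,S10; S0-p->S1; S0-q->S2; S1-p->S3; S1-q->S4; S2-p->S5; S2-q->S6; S3-p->S7; S3-q->S8; S4-p->S9; S4-q->S10; S5-p->S11; S5-q->S12; S6-p->S13; S6-q->S14; S7-p->S7; S7-q->S8; S8-p->S9; S8-q->S10; S9-p->S11; S9-q->S12; S10-p->S13; S10-q->S14; S11-p->S7; S11-q->S8; S12-p->S9; S12-q->S10; S13-p->S11; S13-q->S12; S14-p->S13; S14-q->S14

A DFA must remember the last 3 symbols (since which symbol is third-to-last isn't known until the input ends). Use one state per possible window of the last ≤3 symbols; accept from those whose window starts with `p`.
15 states suffice.
          p    q  
>  S0     S1   S2 
   S1     S3   S4 
   S2     S5   S6 
   S3     S7   S8 
   S4     S9  S10 
   S5    S11  S12 
   S6    S13  S14 
 * S7     S7   S8 
 * S8     S9  S10 
 * S9    S11  S12 
 * S10   S13  S14 
   S11    S7   S8 
   S12    S9  S10 
   S13   S11  S12 
   S14   S13  S14 
(> = start, * = accepting)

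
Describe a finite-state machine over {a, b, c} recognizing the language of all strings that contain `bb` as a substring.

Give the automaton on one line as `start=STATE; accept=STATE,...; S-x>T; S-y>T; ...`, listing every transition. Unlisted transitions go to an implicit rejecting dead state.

start=q0; accept=q2; q0-a>q0; q0-b>q1; q0-c>q0; q1-a>q0; q1-b>q2; q1-c>q0; q2-a>q2; q2-b>q2; q2-c>q2

Track how much of `bb` has been matched so far: state q0 is no progress, q2 is the absorbing accept state reached once `bb` has occurred. Intermediate states record partial matches; on a mismatch, fall back to the longest reusable overlap.
With 3 states:
        a   b   c  
>  q0   q0  q1  q0 
   q1   q0  q2  q0 
 * q2   q2  q2  q2 
(> = start, * = accepting)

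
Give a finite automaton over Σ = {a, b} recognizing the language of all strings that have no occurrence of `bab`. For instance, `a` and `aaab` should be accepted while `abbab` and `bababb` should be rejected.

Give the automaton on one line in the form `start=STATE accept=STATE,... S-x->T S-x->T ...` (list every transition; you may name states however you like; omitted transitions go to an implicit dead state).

This is the complement of 'contains `bab`'. Use the same substring-matching states — q0 through q3 holding how much of `bab` has just been matched — but flip the accepting set: everything except the trap q3 accepts.
A 4-state machine:
        a   b  
>* q0   q0  q1 
 * q1   q2  q1 
 * q2   q0  q3 
   q3   q3  q3 
(> = start, * = accepting)

start=q0 accept=q0,q1,q2 q0-a->q0 q0-b->q1 q1-a->q2 q1-b->q1 q2-a->q0 q2-b->q3 q3-a->q3 q3-b->q3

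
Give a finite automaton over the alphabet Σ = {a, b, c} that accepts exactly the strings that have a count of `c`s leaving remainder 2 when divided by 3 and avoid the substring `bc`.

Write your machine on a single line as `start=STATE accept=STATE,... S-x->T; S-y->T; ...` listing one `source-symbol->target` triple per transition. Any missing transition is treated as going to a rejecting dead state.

Handle the two conditions separately and then intersect. The first has 3 states tracking the count of `c`s modulo 3; the second has 3 states tracking partial matches of the forbidden pattern `bc`. A product state is a pair (one from each), accepting exactly when both do. After merging equivalent states the machine shrinks.
        a   b   c  
>  s0   s0  s1  s2 
   s1   s0  s1  s3 
   s2   s2  s4  s5 
   s3   s3  s3  s3 
   s4   s2  s4  s3 
 * s5   s5  s6  s0 
 * s6   s5  s6  s3 
(> = start, * = accepting)

start=s0; accept=s5,s6; s0-a->s0; s0-b->s1; s0-c->s2; s1-a->s0; s1-b->s1; s1-c->s3; s2-a->s2; s2-b->s4; s2-c->s5; s3-a->s3; s3-b->s3; s3-c->s3; s4-a->s2; s4-b->s4; s4-c->s3; s5-a->s5; s5-b->s6; s5-c->s0; s6-a->s5; s6-b->s6; s6-c->s3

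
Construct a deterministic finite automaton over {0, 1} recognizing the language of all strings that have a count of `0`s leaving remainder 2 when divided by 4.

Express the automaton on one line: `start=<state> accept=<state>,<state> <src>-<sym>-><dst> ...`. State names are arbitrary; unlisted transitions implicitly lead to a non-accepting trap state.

Keep the running count of `0`s modulo 4: each `0` advances along the cycle q0 → q1 → q2 → q3 → q0 while other symbols loop. Accept at q2.
A 4-state machine:
        0   1  
>  q0   q1  q0 
   q1   q2  q1 
 * q2   q3  q2 
   q3   q0  q3 
(> = start, * = accepting)

start=q0 accept=q2 q0-0->q1 q0-1->q0 q1-0->q2 q1-1->q1 q2-0->q3 q2-1->q2 q3-0->q0 q3-1->q3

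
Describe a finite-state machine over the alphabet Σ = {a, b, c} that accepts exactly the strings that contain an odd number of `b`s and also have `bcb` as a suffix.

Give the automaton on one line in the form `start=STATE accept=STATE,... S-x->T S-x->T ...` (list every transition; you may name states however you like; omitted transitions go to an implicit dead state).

start=s0 accept=s7 s0-a->s0 s0-b->s1 s0-c->s0 s1-a->s2 s1-b->s3 s1-c->s4 s2-a->s2 s2-b->s3 s2-c->s2 s3-a->s0 s3-b->s1 s3-c->s5 s4-a->s2 s4-b->s6 s4-c->s2 s5-a->s0 s5-b->s7 s5-c->s0 s6-a->s0 s6-b->s1 s6-c->s5 s7-a->s2 s7-b->s3 s7-c->s4

Build one automaton per condition and run them in lockstep. One (2 states) tracks the count of `b`s modulo 2; the other (4 states) tracks how much of the suffix `bcb` has currently been matched. Each combined state is a pair, one component from each; accept when both components accept.
With 8 states:
        a   b   c  
>  s0   s0  s1  s0 
   s1   s2  s3  s4 
   s2   s2  s3  s2 
   s3   s0  s1  s5 
   s4   s2  s6  s2 
   s5   s0  s7  s0 
   s6   s0  s1  s5 
 * s7   s2  s3  s4 
(> = start, * = accepting)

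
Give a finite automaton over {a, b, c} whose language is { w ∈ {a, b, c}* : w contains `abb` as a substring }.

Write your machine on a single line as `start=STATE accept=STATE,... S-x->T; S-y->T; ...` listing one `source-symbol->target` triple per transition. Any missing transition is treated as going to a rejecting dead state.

start=q0; accept=q3; q0-a->q1; q0-b->q0; q0-c->q0; q1-a->q1; q1-b->q2; q1-c->q0; q2-a->q1; q2-b->q3; q2-c->q0; q3-a->q3; q3-b->q3; q3-c->q3

Track how much of `abb` has been matched so far: state q0 is no progress, q3 is the absorbing accept state reached once `abb` has occurred. Intermediate states record partial matches; on a mismatch, fall back to the longest reusable overlap.
        a   b   c  
>  q0   q1  q0  q0 
   q1   q1  q2  q0 
   q2   q1  q3  q0 
 * q3   q3  q3  q3 
(> = start, * = accepting)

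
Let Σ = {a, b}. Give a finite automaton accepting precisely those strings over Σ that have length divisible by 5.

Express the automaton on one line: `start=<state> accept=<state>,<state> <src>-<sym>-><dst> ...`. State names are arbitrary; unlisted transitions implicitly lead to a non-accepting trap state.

Count input length modulo 5: every symbol advances one step around the cycle q0 → q1 → q2 → q3 → q4 → q0. Accept at q0.
A 5-state machine:
        a   b  
>* q0   q1  q1 
   q1   q2  q2 
   q2   q3  q3 
   q3   q4  q4 
   q4   q0  q0 
(> = start, * = accepting)

start=q0 accept=q0 q0-a->q1 q0-b->q1 q1-a->q2 q1-b->q2 q2-a->q3 q2-b->q3 q3-a->q4 q3-b->q4 q4-a->q0 q4-b->q0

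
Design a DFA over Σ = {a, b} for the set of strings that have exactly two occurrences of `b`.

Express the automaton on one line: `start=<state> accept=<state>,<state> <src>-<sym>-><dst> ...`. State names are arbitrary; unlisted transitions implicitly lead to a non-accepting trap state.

start=s0 accept=s2 s0-a->s0 s0-b->s1 s1-a->s1 s1-b->s2 s2-a->s2 s2-b->s3 s3-a->s3 s3-b->s3

Count `b`s, saturating at 3: states s0 through s2 mean 0 through 2 `b`s seen; s3 means more than 2. Each `b` increments (capped at s3); other symbols loop. Accept from {s2}.
A 4-state machine:
        a   b  
>  s0   s0  s1 
   s1   s1  s2 
 * s2   s2  s3 
   s3   s3  s3 
(> = start, * = accepting)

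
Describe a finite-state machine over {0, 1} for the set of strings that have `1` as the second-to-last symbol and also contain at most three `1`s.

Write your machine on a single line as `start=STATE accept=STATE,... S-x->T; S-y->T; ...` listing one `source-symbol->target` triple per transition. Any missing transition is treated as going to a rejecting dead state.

Build one automaton per condition and run them in lockstep. The first has 7 states tracking the last 2 symbols read; the second has 5 states tracking the count of `1`s, saturating at 4. A product state is a pair (one from each), accepting exactly when both do. Minimizing collapses redundant product states.
With 12 states:
          0    1  
>  q0     q0   q1 
   q1     q2   q3 
 * q2     q4   q5 
 * q3     q6   q7 
   q4     q4   q5 
   q5     q6   q7 
 * q6     q8   q9 
 * q7    q10  q11 
   q8     q8   q9 
   q9    q10  q11 
 * q10   q11  q11 
   q11   q11  q11 
(> = start, * = accepting)

start=q0; accept=q2,q3,q6,q7,q10; q0-0->q0; q0-1->q1; q1-0->q2; q1-1->q3; q2-0->q4; q2-1->q5; q3-0->q6; q3-1->q7; q4-0->q4; q4-1->q5; q5-0->q6; q5-1->q7; q6-0->q8; q6-1->q9; q7-0->q10; q7-1->q11; q8-0->q8; q8-1->q9; q9-0->q10; q9-1->q11; q10-0->q11; q10-1->q11; q11-0->q11; q11-1->q11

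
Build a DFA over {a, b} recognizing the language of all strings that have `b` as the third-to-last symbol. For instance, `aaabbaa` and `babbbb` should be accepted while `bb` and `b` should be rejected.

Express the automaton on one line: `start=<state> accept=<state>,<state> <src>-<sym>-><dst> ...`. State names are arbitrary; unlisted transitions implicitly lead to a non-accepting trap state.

start=S0 accept=S11,S12,S13,S14 S0-a->S1 S0-b->S2 S1-a->S3 S1-b->S4 S2-a->S5 S2-b->S6 S3-a->S7 S3-b->S8 S4-a->S9 S4-b->S10 S5-a->S11 S5-b->S12 S6-a->S13 S6-b->S14 S7-a->S7 S7-b->S8 S8-a->S9 S8-b->S10 S9-a->S11 S9-b->S12 S10-a->S13 S10-b->S14 S11-a->S7 S11-b->S8 S12-a->S9 S12-b->S10 S13-a->S11 S13-b->S12 S14-a->S13 S14-b->S14

A DFA must remember the last 3 symbols (since which symbol is third-to-last isn't known until the input ends). Use one state per possible window of the last ≤3 symbols; accept from those whose window starts with `b`.
A 15-state machine:
          a    b  
>  S0     S1   S2 
   S1     S3   S4 
   S2     S5   S6 
   S3     S7   S8 
   S4     S9  S10 
   S5    S11  S12 
   S6    S13  S14 
   S7     S7   S8 
   S8     S9  S10 
   S9    S11  S12 
   S10   S13  S14 
 * S11    S7   S8 
 * S12    S9  S10 
 * S13   S11  S12 
 * S14   S13  S14 
(> = start, * = accepting)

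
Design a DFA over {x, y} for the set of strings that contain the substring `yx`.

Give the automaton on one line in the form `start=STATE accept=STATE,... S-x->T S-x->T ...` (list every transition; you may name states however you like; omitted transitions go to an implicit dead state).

start=S0 accept=S2 S0-x->S0 S0-y->S1 S1-x->S2 S1-y->S1 S2-x->S2 S2-y->S2

States S0..S1 record the length of the longest prefix of `yx` that matches the current input suffix. Reaching S2 means `yx` has been seen, and we stay there forever. Accept from S2.
3 states suffice.
        x   y  
>  S0   S0  S1 
   S1   S2  S1 
 * S2   S2  S2 
(> = start, * = accepting)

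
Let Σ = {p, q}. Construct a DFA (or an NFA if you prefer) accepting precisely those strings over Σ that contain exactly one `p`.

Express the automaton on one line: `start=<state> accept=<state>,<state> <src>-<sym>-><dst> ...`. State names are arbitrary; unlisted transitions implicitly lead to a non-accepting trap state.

start=s0 accept=s1 s0-p->s1 s0-q->s0 s1-p->s2 s1-q->s1 s2-p->s2 s2-q->s2

Only the number of `p`s matters, and only up to 2. Make a chain s0 → s1 → s2 advanced by each `p` (with s2 absorbing); every other symbol self-loops. The accepting set is {s1}.
        p   q  
>  s0   s1  s0 
 * s1   s2  s1 
   s2   s2  s2 
(> = start, * = accepting)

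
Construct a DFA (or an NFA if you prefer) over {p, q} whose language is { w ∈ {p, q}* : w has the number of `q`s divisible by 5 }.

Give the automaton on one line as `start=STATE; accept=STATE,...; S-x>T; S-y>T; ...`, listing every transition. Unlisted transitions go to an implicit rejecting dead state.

The only thing that matters is how many `q`s have appeared, reduced mod 5. Use one state per residue: s0 for 0, …, s4 for 4. Reading `q` moves to the next residue; anything else stays put. s0 is accepting.
A 5-state machine:
        p   q  
>* s0   s0  s1 
   s1   s1  s2 
   s2   s2  s3 
   s3   s3  s4 
   s4   s4  s0 
(> = start, * = accepting)

start=s0; accept=s0; s0-p>s0; s0-q>s1; s1-p>s1; s1-q>s2; s2-p>s2; s2-q>s3; s3-p>s3; s3-q>s4; s4-p>s4; s4-q>s0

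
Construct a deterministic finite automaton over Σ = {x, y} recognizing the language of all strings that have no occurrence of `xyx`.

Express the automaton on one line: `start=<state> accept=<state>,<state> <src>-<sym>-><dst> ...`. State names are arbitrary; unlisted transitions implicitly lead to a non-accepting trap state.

This is the complement of 'contains `xyx`'. Use the same substring-matching states — S0 through S3 holding how much of `xyx` has just been matched — but flip the accepting set: everything except the trap S3 accepts.
A 4-state machine:
        x   y  
>* S0   S1  S0 
 * S1   S1  S2 
 * S2   S3  S0 
   S3   S3  S3 
(> = start, * = accepting)

start=S0 accept=S0,S1,S2 S0-x->S1 S0-y->S0 S1-x->S1 S1-y->S2 S2-x->S3 S2-y->S0 S3-x->S3 S3-y->S3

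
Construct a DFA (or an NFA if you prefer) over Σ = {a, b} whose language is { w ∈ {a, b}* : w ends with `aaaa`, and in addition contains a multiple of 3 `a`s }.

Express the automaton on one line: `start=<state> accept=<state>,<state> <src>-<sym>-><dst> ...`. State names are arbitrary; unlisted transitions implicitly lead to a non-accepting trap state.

start=q0 accept=q6 q0-a->q1 q0-b->q0 q1-a->q2 q1-b->q1 q2-a->q3 q2-b->q2 q3-a->q4 q3-b->q0 q4-a->q5 q4-b->q1 q5-a->q6 q5-b->q2 q6-a->q4 q6-b->q0

Build one automaton per condition and run them in lockstep. One (5 states) tracks how much of the suffix `aaaa` has currently been matched; the other (3 states) tracks the count of `a`s modulo 3. Each combined state is a pair, one component from each; accept when both components accept. After merging equivalent states the machine shrinks.
        a   b  
>  q0   q1  q0 
   q1   q2  q1 
   q2   q3  q2 
   q3   q4  q0 
   q4   q5  q1 
   q5   q6  q2 
 * q6   q4  q0 
(> = start, * = accepting)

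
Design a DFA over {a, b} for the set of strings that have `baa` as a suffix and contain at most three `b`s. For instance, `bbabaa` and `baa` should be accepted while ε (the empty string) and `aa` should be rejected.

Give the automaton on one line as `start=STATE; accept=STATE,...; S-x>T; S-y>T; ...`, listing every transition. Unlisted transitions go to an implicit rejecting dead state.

Handle the two conditions separately and then intersect. One (4 states) tracks how much of the suffix `baa` has currently been matched; the other (5 states) tracks the count of `b`s, saturating at 4. Each combined state is a pair, one component from each; accept when both components accept. After merging equivalent states the machine shrinks.
          a    b  
>  q0     q0   q1 
   q1     q2   q3 
   q2     q4   q3 
   q3     q5   q6 
 * q4     q7   q3 
   q5     q8   q6 
   q6     q9  q10 
   q7     q7   q3 
 * q8    q11   q6 
   q9    q12  q10 
   q10   q10  q10 
   q11   q11   q6 
 * q12   q10  q10 
(> = start, * = accepting)

start=q0; accept=q4,q8,q12; q0-a>q0; q0-b>q1; q1-a>q2; q1-b>q3; q2-a>q4; q2-b>q3; q3-a>q5; q3-b>q6; q4-a>q7; q4-b>q3; q5-a>q8; q5-b>q6; q6-a>q9; q6-b>q10; q7-a>q7; q7-b>q3; q8-a>q11; q8-b>q6; q9-a>q12; q9-b>q10; q10-a>q10; q10-b>q10; q11-a>q11; q11-b>q6; q12-a>q10; q12-b>q10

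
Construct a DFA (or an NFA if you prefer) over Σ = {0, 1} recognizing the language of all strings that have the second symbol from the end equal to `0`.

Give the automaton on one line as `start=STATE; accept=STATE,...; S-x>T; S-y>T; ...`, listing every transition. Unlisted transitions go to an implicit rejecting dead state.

A DFA must remember the last 2 symbols (since which symbol is second-to-last isn't known until the input ends). Use one state per possible window of the last ≤2 symbols; accept from those whose window starts with `0`.
        0   1  
>  q0   q1  q2 
   q1   q3  q4 
   q2   q5  q6 
 * q3   q3  q4 
 * q4   q5  q6 
   q5   q3  q4 
   q6   q5  q6 
(> = start, * = accepting)

start=q0; accept=q3,q4; q0-0>q1; q0-1>q2; q1-0>q3; q1-1>q4; q2-0>q5; q2-1>q6; q3-0>q3; q3-1>q4; q4-0>q5; q4-1>q6; q5-0>q3; q5-1>q4; q6-0>q5; q6-1>q6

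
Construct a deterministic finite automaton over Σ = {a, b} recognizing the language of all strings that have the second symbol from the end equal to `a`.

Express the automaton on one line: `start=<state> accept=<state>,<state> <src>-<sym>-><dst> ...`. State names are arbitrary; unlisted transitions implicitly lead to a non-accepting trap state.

Because acceptance depends on a position counted from the end, the machine has to buffer the most recent 2 symbols. Make each state the string of the last up-to-2 symbols read; on input `x` shift the window left and append `x`. Accept when the buffered window has length 2 and begins with `a`.
With 7 states:
        a   b  
>  q0   q1  q2 
   q1   q3  q4 
   q2   q5  q6 
 * q3   q3  q4 
 * q4   q5  q6 
   q5   q3  q4 
   q6   q5  q6 
(> = start, * = accepting)

start=q0 accept=q3,q4 q0-a->q1 q0-b->q2 q1-a->q3 q1-b->q4 q2-a->q5 q2-b->q6 q3-a->q3 q3-b->q4 q4-a->q5 q4-b->q6 q5-a->q3 q5-b->q4 q6-a->q5 q6-b->q6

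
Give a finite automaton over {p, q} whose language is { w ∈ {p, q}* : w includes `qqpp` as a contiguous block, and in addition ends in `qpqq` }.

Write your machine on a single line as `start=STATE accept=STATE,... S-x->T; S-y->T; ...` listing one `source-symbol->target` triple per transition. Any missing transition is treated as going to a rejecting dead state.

Build one automaton per condition and run them in lockstep. One (5 states) tracks whether and how much of `qqpp` has been seen; the other (5 states) tracks how much of the suffix `qpqq` has currently been matched. Each combined state is a pair, one component from each; accept when both components accept. Minimizing collapses redundant product states.
A 9-state machine:
       p  q 
>  A   A  B 
   B   A  C 
   C   D  C 
   D   E  B 
   E   E  F 
   F   G  F 
   G   E  H 
   H   G  I 
 * I   G  F 
(> = start, * = accepting)

start=A; accept=I; A-p->A; A-q->B; B-p->A; B-q->C; C-p->D; C-q->C; D-p->E; D-q->B; E-p->E; E-q->F; F-p->G; F-q->F; G-p->E; G-q->H; H-p->G; H-q->I; I-p->G; I-q->F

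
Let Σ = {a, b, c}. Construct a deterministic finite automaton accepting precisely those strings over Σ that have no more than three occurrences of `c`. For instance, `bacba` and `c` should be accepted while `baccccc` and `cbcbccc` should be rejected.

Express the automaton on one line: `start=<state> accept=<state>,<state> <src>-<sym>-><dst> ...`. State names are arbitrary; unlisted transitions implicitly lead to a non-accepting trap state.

Only the number of `c`s matters, and only up to 4. Make a chain q0 → q1 → q2 → q3 → q4 advanced by each `c` (with q4 absorbing); every other symbol self-loops. The accepting set is {q0, q1, q2, q3}.
5 states suffice.
        a   b   c  
>* q0   q0  q0  q1 
 * q1   q1  q1  q2 
 * q2   q2  q2  q3 
 * q3   q3  q3  q4 
   q4   q4  q4  q4 
(> = start, * = accepting)

start=q0 accept=q0,q1,q2,q3 q0-a->q0 q0-b->q0 q0-c->q1 q1-a->q1 q1-b->q1 q1-c->q2 q2-a->q2 q2-b->q2 q2-c->q3 q3-a->q3 q3-b->q3 q3-c->q4 q4-a->q4 q4-b->q4 q4-c->q4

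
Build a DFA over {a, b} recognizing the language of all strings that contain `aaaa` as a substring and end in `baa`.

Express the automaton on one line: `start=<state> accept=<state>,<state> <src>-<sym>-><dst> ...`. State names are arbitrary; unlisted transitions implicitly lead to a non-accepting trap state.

Run two small machines in parallel and take their product. One (5 states) tracks whether and how much of `aaaa` has been seen; the other (4 states) tracks how much of the suffix `baa` has currently been matched. Each combined state is a pair, one component from each; accept when both components accept.
With 11 states:
          a    b  
>  q0     q1   q2 
   q1     q3   q2 
   q2     q4   q2 
   q3     q5   q2 
   q4     q6   q2 
   q5     q7   q2 
   q6     q5   q2 
   q7     q7   q8 
   q8     q9   q8 
   q9    q10   q8 
 * q10    q7   q8 
(> = start, * = accepting)

start=q0 accept=q10 q0-a->q1 q0-b->q2 q1-a->q3 q1-b->q2 q2-a->q4 q2-b->q2 q3-a->q5 q3-b->q2 q4-a->q6 q4-b->q2 q5-a->q7 q5-b->q2 q6-a->q5 q6-b->q2 q7-a->q7 q7-b->q8 q8-a->q9 q8-b->q8 q9-a->q10 q9-b->q8 q10-a->q7 q10-b->q8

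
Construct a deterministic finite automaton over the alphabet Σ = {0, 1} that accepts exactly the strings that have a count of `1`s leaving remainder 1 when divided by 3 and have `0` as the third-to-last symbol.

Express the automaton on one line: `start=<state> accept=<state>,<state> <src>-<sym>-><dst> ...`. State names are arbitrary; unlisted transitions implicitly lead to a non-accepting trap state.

start=S0 accept=S7,S8,S11,S13 S0-0->S1 S0-1->S2 S1-0->S3 S1-1->S4 S2-0->S5 S2-1->S6 S3-0->S3 S3-1->S7 S4-0->S8 S4-1->S6 S5-0->S9 S5-1->S6 S6-0->S10 S6-1->S0 S7-0->S8 S7-1->S6 S8-0->S9 S8-1->S6 S9-0->S11 S9-1->S6 S10-0->S10 S10-1->S12 S11-0->S11 S11-1->S6 S12-0->S1 S12-1->S13 S13-0->S5 S13-1->S6

Build one automaton per condition and run them in lockstep. One (3 states) tracks the count of `1`s modulo 3; the other (15 states) tracks the last 3 symbols read. Each combined state is a pair, one component from each; accept when both components accept. Minimizing collapses redundant product states.
14 states suffice.
          0    1  
>  S0     S1   S2 
   S1     S3   S4 
   S2     S5   S6 
   S3     S3   S7 
   S4     S8   S6 
   S5     S9   S6 
   S6    S10   S0 
 * S7     S8   S6 
 * S8     S9   S6 
   S9    S11   S6 
   S10   S10  S12 
 * S11   S11   S6 
   S12    S1  S13 
 * S13    S5   S6 
(> = start, * = accepting)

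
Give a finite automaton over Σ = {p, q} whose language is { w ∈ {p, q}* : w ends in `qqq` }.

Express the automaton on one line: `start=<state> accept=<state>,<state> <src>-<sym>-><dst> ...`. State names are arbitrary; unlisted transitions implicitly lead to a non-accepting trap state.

Remember how much of `qqq` the current input suffix matches. State s0 means no match yet; s1 means the last symbol is `q`; s2 means the last 2 symbols are `qq`; s3 means the last 3 symbols are `qqq`. Only s3 accepts. On a mismatch, fall back to the longest proper suffix that is still a prefix of `qqq`.
        p   q  
>  s0   s0  s1 
   s1   s0  s2 
   s2   s0  s3 
 * s3   s0  s3 
(> = start, * = accepting)

start=s0 accept=s3 s0-p->s0 s0-q->s1 s1-p->s0 s1-q->s2 s2-p->s0 s2-q->s3 s3-p->s0 s3-q->s3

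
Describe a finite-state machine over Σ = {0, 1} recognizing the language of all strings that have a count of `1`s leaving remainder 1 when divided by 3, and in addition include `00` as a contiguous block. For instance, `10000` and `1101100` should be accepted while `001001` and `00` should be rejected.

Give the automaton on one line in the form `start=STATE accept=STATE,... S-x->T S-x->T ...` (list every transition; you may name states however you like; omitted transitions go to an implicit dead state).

start=q0 accept=q6 q0-0->q1 q0-1->q2 q1-0->q3 q1-1->q2 q2-0->q4 q2-1->q5 q3-0->q3 q3-1->q6 q4-0->q6 q4-1->q5 q5-0->q7 q5-1->q0 q6-0->q6 q6-1->q8 q7-0->q8 q7-1->q0 q8-0->q8 q8-1->q3

Build one automaton per condition and run them in lockstep. The first has 3 states tracking the count of `1`s modulo 3; the second has 3 states tracking whether and how much of `00` has been seen. A product state is a pair (one from each), accepting exactly when both do.
A 9-state machine:
        0   1  
>  q0   q1  q2 
   q1   q3  q2 
   q2   q4  q5 
   q3   q3  q6 
   q4   q6  q5 
   q5   q7  q0 
 * q6   q6  q8 
   q7   q8  q0 
   q8   q8  q3 
(> = start, * = accepting)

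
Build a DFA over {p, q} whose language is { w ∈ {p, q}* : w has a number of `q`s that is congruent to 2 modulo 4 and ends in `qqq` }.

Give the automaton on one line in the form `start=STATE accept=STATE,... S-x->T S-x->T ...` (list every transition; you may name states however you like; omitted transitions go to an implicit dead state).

Build one automaton per condition and run them in lockstep. The first has 4 states tracking the count of `q`s modulo 4; the second has 4 states tracking how much of the suffix `qqq` has currently been matched. A product state is a pair (one from each), accepting exactly when both do. Minimizing collapses redundant product states.
A 7-state machine:
        p   q  
>  S0   S0  S1 
   S1   S1  S2 
   S2   S2  S3 
   S3   S3  S4 
   S4   S0  S5 
   S5   S1  S6 
 * S6   S2  S3 
(> = start, * = accepting)

start=S0 accept=S6 S0-p->S0 S0-q->S1 S1-p->S1 S1-q->S2 S2-p->S2 S2-q->S3 S3-p->S3 S3-q->S4 S4-p->S0 S4-q->S5 S5-p->S1 S5-q->S6 S6-p->S2 S6-q->S3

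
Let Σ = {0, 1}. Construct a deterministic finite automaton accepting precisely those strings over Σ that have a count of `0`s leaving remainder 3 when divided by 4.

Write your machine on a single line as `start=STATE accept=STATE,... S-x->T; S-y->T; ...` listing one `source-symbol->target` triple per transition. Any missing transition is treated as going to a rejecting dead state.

The only thing that matters is how many `0`s have appeared, reduced mod 4. Use one state per residue: q0 for 0, …, q3 for 3. Reading `0` moves to the next residue; anything else stays put. q3 is accepting.
A 4-state machine:
        0   1  
>  q0   q1  q0 
   q1   q2  q1 
   q2   q3  q2 
 * q3   q0  q3 
(> = start, * = accepting)

start=q0; accept=q3; q0-0->q1; q0-1->q0; q1-0->q2; q1-1->q1; q2-0->q3; q2-1->q2; q3-0->q0; q3-1->q3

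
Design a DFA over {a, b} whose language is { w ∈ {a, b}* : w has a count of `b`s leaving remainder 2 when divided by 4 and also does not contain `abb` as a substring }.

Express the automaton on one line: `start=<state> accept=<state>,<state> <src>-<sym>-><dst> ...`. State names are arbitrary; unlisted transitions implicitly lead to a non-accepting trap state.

Build one automaton per condition and run them in lockstep. One (4 states) tracks the count of `b`s modulo 4; the other (4 states) tracks partial matches of the forbidden pattern `abb`. Each combined state is a pair, one component from each; accept when both components accept. After merging equivalent states the machine shrinks.
A 13-state machine:
          a    b  
>  q0     q1   q2 
   q1     q1   q3 
   q2     q4   q5 
   q3     q4   q6 
   q4     q4   q7 
 * q5     q8   q9 
   q6     q6   q6 
 * q7     q8   q6 
 * q8     q8  q10 
   q9    q11   q0 
   q10   q11   q6 
   q11   q11  q12 
   q12    q1   q6 
(> = start, * = accepting)

start=q0 accept=q5,q7,q8 q0-a->q1 q0-b->q2 q1-a->q1 q1-b->q3 q2-a->q4 q2-b->q5 q3-a->q4 q3-b->q6 q4-a->q4 q4-b->q7 q5-a->q8 q5-b->q9 q6-a->q6 q6-b->q6 q7-a->q8 q7-b->q6 q8-a->q8 q8-b->q10 q9-a->q11 q9-b->q0 q10-a->q11 q10-b->q6 q11-a->q11 q11-b->q12 q12-a->q1 q12-b->q6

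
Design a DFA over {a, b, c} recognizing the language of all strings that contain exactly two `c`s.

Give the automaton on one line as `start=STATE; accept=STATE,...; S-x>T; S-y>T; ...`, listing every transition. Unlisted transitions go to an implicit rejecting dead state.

start=S0; accept=S2; S0-a>S0; S0-b>S0; S0-c>S1; S1-a>S1; S1-b>S1; S1-c>S2; S2-a>S2; S2-b>S2; S2-c>S3; S3-a>S3; S3-b>S3; S3-c>S3

Only the number of `c`s matters, and only up to 3. Make a chain S0 → S1 → S2 → S3 advanced by each `c` (with S3 absorbing); every other symbol self-loops. The accepting set is {S2}.
With 4 states:
        a   b   c  
>  S0   S0  S0  S1 
   S1   S1  S1  S2 
 * S2   S2  S2  S3 
   S3   S3  S3  S3 
(> = start, * = accepting)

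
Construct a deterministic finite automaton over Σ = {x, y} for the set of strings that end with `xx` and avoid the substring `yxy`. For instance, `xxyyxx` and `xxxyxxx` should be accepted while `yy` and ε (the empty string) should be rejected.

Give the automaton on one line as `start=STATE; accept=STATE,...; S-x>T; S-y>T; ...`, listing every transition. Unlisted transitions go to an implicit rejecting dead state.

Handle the two conditions separately and then intersect. The first has 3 states tracking how much of the suffix `xx` has currently been matched; the second has 4 states tracking partial matches of the forbidden pattern `yxy`. A product state is a pair (one from each), accepting exactly when both do.
        x   y  
>  q0   q1  q2 
   q1   q3  q2 
   q2   q4  q2 
 * q3   q3  q2 
   q4   q3  q5 
   q5   q6  q5 
   q6   q7  q5 
   q7   q7  q5 
(> = start, * = accepting)

start=q0; accept=q3; q0-x>q1; q0-y>q2; q1-x>q3; q1-y>q2; q2-x>q4; q2-y>q2; q3-x>q3; q3-y>q2; q4-x>q3; q4-y>q5; q5-x>q6; q5-y>q5; q6-x>q7; q6-y>q5; q7-x>q7; q7-y>q5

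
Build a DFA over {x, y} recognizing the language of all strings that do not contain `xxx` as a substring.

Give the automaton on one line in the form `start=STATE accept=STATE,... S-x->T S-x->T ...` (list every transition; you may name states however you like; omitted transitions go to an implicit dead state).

This is the complement of 'contains `xxx`'. Use the same substring-matching states — A through D holding how much of `xxx` has just been matched — but flip the accepting set: everything except the trap D accepts.
       x  y 
>* A   B  A 
 * B   C  A 
 * C   D  A 
   D   D  D 
(> = start, * = accepting)

start=A accept=A,B,C A-x->B A-y->A B-x->C B-y->A C-x->D C-y->A D-x->D D-y->D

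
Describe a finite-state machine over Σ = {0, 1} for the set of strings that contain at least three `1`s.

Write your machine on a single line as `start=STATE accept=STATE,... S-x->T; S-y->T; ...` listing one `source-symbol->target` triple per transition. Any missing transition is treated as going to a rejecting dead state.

start=q0; accept=q3,q4; q0-0->q0; q0-1->q1; q1-0->q1; q1-1->q2; q2-0->q2; q2-1->q3; q3-0->q3; q3-1->q4; q4-0->q4; q4-1->q4

Only the number of `1`s matters, and only up to 4. Make a chain q0 → q1 → q2 → q3 → q4 advanced by each `1` (with q4 absorbing); every other symbol self-loops. The accepting set is {q3, q4}.
5 states suffice.
        0   1  
>  q0   q0  q1 
   q1   q1  q2 
   q2   q2  q3 
 * q3   q3  q4 
 * q4   q4  q4 
(> = start, * = accepting)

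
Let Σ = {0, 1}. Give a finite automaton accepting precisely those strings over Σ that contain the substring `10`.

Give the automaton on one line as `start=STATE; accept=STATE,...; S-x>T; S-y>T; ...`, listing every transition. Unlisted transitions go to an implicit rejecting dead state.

States q0..q1 record the length of the longest prefix of `10` that matches the current input suffix. Reaching q2 means `10` has been seen, and we stay there forever. Accept from q2.
        0   1  
>  q0   q0  q1 
   q1   q2  q1 
 * q2   q2  q2 
(> = start, * = accepting)

start=q0; accept=q2; q0-0>q0; q0-1>q1; q1-0>q2; q1-1>q1; q2-0>q2; q2-1>q2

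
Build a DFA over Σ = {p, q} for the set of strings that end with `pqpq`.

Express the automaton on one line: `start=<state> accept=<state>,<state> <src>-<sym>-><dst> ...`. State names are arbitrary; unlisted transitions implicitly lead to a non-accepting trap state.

Remember how much of `pqpq` the current input suffix matches. State s0 means no match yet; s1 means the last symbol is `p`; s2 means the last 2 symbols are `pq`; s3 means the last 3 symbols are `pqp`; s4 means the last 4 symbols are `pqpq`. Only s4 accepts. On a mismatch, fall back to the longest proper suffix that is still a prefix of `pqpq`.
5 states suffice.
        p   q  
>  s0   s1  s0 
   s1   s1  s2 
   s2   s3  s0 
   s3   s1  s4 
 * s4   s3  s0 
(> = start, * = accepting)

start=s0 accept=s4 s0-p->s1 s0-q->s0 s1-p->s1 s1-q->s2 s2-p->s3 s2-q->s0 s3-p->s1 s3-q->s4 s4-p->s3 s4-q->s0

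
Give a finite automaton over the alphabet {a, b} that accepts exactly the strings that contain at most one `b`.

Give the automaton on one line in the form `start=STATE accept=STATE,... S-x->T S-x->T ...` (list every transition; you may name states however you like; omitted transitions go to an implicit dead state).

start=q0 accept=q0,q1 q0-a->q0 q0-b->q1 q1-a->q1 q1-b->q2 q2-a->q2 q2-b->q2

Count `b`s, saturating at 2: state q0 means no `b` yet, q1 means one `b` seen, q2 means more than one. Each `b` increments (capped at q2); other symbols loop. Accept from {q0, q1}.
3 states suffice.
        a   b  
>* q0   q0  q1 
 * q1   q1  q2 
   q2   q2  q2 
(> = start, * = accepting)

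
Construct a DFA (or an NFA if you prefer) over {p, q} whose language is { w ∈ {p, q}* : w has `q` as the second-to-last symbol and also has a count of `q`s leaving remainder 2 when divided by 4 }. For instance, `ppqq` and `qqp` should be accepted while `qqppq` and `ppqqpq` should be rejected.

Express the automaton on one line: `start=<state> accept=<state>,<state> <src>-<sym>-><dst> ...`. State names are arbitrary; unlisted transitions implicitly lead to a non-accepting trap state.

Build one automaton per condition and run them in lockstep. The first has 7 states tracking the last 2 symbols read; the second has 4 states tracking the count of `q`s modulo 4. A product state is a pair (one from each), accepting exactly when both do.
A 19-state machine:
          p    q  
>  s0     s1   s2 
   s1     s3   s4 
   s2     s5   s6 
   s3     s3   s4 
   s4     s5   s6 
   s5     s7   s8 
 * s6     s9  s10 
   s7     s7   s8 
   s8     s9  s10 
 * s9    s11  s12 
   s10   s13  s14 
   s11   s11  s12 
   s12   s13  s14 
   s13   s15  s16 
   s14   s17  s18 
   s15   s15  s16 
   s16   s17  s18 
   s17    s3   s4 
   s18    s5   s6 
(> = start, * = accepting)

start=s0 accept=s6,s9 s0-p->s1 s0-q->s2 s1-p->s3 s1-q->s4 s2-p->s5 s2-q->s6 s3-p->s3 s3-q->s4 s4-p->s5 s4-q->s6 s5-p->s7 s5-q->s8 s6-p->s9 s6-q->s10 s7-p->s7 s7-q->s8 s8-p->s9 s8-q->s10 s9-p->s11 s9-q->s12 s10-p->s13 s10-q->s14 s11-p->s11 s11-q->s12 s12-p->s13 s12-q->s14 s13-p->s15 s13-q->s16 s14-p->s17 s14-q->s18 s15-p->s15 s15-q->s16 s16-p->s17 s16-q->s18 s17-p->s3 s17-q->s4 s18-p->s5 s18-q->s6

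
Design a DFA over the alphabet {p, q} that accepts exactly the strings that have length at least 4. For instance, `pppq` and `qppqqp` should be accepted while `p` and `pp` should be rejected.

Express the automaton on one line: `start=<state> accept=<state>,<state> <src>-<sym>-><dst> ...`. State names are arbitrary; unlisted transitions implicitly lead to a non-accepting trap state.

start=S0 accept=S4,S5 S0-p->S1 S0-q->S1 S1-p->S2 S1-q->S2 S2-p->S3 S2-q->S3 S3-p->S4 S3-q->S4 S4-p->S5 S4-q->S5 S5-p->S5 S5-q->S5

We only need to distinguish lengths 0, 1, …, 4, and '>4'. Chain S0 → S1 → S2 → S3 → S4 → S5 on every symbol, with S5 looping. Accepting states: {S4, S5}.
        p   q  
>  S0   S1  S1 
   S1   S2  S2 
   S2   S3  S3 
   S3   S4  S4 
 * S4   S5  S5 
 * S5   S5  S5 
(> = start, * = accepting)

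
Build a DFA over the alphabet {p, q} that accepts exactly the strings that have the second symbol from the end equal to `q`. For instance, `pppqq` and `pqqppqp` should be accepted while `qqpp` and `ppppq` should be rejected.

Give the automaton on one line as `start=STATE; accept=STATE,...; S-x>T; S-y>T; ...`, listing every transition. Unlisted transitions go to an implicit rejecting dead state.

start=S0; accept=S5,S6; S0-p>S1; S0-q>S2; S1-p>S3; S1-q>S4; S2-p>S5; S2-q>S6; S3-p>S3; S3-q>S4; S4-p>S5; S4-q>S6; S5-p>S3; S5-q>S4; S6-p>S5; S6-q>S6

A DFA must remember the last 2 symbols (since which symbol is second-to-last isn't known until the input ends). Use one state per possible window of the last ≤2 symbols; accept from those whose window starts with `q`.
A 7-state machine:
        p   q  
>  S0   S1  S2 
   S1   S3  S4 
   S2   S5  S6 
   S3   S3  S4 
   S4   S5  S6 
 * S5   S3  S4 
 * S6   S5  S6 
(> = start, * = accepting)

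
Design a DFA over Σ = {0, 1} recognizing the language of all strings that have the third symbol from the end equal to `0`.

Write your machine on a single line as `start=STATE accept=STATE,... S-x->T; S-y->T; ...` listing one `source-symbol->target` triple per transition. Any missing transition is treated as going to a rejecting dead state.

Because acceptance depends on a position counted from the end, the machine has to buffer the most recent 3 symbols. Make each state the string of the last up-to-3 symbols read; on input `x` shift the window left and append `x`. Accept when the buffered window has length 3 and begins with `0`.
A 15-state machine:
          0    1  
>  S0     S1   S2 
   S1     S3   S4 
   S2     S5   S6 
   S3     S7   S8 
   S4     S9  S10 
   S5    S11  S12 
   S6    S13  S14 
 * S7     S7   S8 
 * S8     S9  S10 
 * S9    S11  S12 
 * S10   S13  S14 
   S11    S7   S8 
   S12    S9  S10 
   S13   S11  S12 
   S14   S13  S14 
(> = start, * = accepting)

start=S0; accept=S7,S8,S9,S10; S0-0->S1; S0-1->S2; S1-0->S3; S1-1->S4; S2-0->S5; S2-1->S6; S3-0->S7; S3-1->S8; S4-0->S9; S4-1->S10; S5-0->S11; S5-1->S12; S6-0->S13; S6-1->S14; S7-0->S7; S7-1->S8; S8-0->S9; S8-1->S10; S9-0->S11; S9-1->S12; S10-0->S13; S10-1->S14; S11-0->S7; S11-1->S8; S12-0->S9; S12-1->S10; S13-0->S11; S13-1->S12; S14-0->S13; S14-1->S14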